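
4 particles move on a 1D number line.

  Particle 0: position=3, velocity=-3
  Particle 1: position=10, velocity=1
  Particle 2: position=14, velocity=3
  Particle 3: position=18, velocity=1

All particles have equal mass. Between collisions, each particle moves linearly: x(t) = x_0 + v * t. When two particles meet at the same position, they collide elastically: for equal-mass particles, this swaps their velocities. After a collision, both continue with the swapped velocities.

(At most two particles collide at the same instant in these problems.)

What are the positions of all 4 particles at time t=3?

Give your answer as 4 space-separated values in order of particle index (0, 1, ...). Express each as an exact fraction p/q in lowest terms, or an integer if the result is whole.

Collision at t=2: particles 2 and 3 swap velocities; positions: p0=-3 p1=12 p2=20 p3=20; velocities now: v0=-3 v1=1 v2=1 v3=3
Advance to t=3 (no further collisions before then); velocities: v0=-3 v1=1 v2=1 v3=3; positions = -6 13 21 23

Answer: -6 13 21 23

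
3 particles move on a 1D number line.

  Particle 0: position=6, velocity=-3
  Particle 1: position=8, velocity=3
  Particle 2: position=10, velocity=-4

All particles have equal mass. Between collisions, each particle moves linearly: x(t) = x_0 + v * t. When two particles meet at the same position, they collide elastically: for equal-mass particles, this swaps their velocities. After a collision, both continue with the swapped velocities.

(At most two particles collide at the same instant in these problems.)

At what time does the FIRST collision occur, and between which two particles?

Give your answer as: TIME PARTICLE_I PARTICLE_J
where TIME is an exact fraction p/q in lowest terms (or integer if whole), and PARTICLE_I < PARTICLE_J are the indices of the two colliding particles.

Pair (0,1): pos 6,8 vel -3,3 -> not approaching (rel speed -6 <= 0)
Pair (1,2): pos 8,10 vel 3,-4 -> gap=2, closing at 7/unit, collide at t=2/7
Earliest collision: t=2/7 between 1 and 2

Answer: 2/7 1 2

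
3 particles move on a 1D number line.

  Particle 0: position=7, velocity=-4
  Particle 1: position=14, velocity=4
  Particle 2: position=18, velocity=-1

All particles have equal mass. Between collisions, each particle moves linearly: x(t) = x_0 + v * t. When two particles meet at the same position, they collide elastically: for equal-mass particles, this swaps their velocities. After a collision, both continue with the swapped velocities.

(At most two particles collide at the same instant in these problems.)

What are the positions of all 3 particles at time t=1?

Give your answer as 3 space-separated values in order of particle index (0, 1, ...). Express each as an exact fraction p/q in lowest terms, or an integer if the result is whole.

Collision at t=4/5: particles 1 and 2 swap velocities; positions: p0=19/5 p1=86/5 p2=86/5; velocities now: v0=-4 v1=-1 v2=4
Advance to t=1 (no further collisions before then); velocities: v0=-4 v1=-1 v2=4; positions = 3 17 18

Answer: 3 17 18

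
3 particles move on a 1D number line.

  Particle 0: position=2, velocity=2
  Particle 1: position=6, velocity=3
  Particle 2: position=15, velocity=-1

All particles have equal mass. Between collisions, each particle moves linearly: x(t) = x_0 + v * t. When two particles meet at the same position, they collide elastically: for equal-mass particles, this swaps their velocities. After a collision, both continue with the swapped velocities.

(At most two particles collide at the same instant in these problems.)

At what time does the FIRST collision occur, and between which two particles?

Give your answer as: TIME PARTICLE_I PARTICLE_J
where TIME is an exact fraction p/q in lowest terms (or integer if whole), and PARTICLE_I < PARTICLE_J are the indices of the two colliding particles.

Answer: 9/4 1 2

Derivation:
Pair (0,1): pos 2,6 vel 2,3 -> not approaching (rel speed -1 <= 0)
Pair (1,2): pos 6,15 vel 3,-1 -> gap=9, closing at 4/unit, collide at t=9/4
Earliest collision: t=9/4 between 1 and 2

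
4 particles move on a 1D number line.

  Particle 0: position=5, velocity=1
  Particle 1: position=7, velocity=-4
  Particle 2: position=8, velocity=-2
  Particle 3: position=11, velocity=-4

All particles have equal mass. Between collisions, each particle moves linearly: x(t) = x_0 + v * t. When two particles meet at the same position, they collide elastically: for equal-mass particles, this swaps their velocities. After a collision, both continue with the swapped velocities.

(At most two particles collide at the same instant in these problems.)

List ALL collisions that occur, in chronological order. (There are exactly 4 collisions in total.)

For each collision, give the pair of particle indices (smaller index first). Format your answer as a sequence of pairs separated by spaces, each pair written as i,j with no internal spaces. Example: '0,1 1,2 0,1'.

Answer: 0,1 1,2 2,3 1,2

Derivation:
Collision at t=2/5: particles 0 and 1 swap velocities; positions: p0=27/5 p1=27/5 p2=36/5 p3=47/5; velocities now: v0=-4 v1=1 v2=-2 v3=-4
Collision at t=1: particles 1 and 2 swap velocities; positions: p0=3 p1=6 p2=6 p3=7; velocities now: v0=-4 v1=-2 v2=1 v3=-4
Collision at t=6/5: particles 2 and 3 swap velocities; positions: p0=11/5 p1=28/5 p2=31/5 p3=31/5; velocities now: v0=-4 v1=-2 v2=-4 v3=1
Collision at t=3/2: particles 1 and 2 swap velocities; positions: p0=1 p1=5 p2=5 p3=13/2; velocities now: v0=-4 v1=-4 v2=-2 v3=1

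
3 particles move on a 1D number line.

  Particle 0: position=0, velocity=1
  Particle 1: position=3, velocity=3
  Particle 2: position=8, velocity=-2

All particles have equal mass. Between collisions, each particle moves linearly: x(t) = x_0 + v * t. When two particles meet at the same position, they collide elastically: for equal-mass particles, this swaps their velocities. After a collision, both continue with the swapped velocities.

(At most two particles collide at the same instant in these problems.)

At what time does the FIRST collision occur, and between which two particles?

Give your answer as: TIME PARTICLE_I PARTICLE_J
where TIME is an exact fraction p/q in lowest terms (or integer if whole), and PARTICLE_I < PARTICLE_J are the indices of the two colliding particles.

Answer: 1 1 2

Derivation:
Pair (0,1): pos 0,3 vel 1,3 -> not approaching (rel speed -2 <= 0)
Pair (1,2): pos 3,8 vel 3,-2 -> gap=5, closing at 5/unit, collide at t=1
Earliest collision: t=1 between 1 and 2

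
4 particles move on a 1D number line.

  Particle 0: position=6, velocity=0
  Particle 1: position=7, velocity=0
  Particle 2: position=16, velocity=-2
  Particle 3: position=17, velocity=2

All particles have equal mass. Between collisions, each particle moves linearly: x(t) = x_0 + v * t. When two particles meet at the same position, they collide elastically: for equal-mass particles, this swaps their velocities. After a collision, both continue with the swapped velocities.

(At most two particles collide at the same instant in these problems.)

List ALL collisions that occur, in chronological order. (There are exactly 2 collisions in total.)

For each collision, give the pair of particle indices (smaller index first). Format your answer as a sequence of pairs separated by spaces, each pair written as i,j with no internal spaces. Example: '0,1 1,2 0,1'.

Collision at t=9/2: particles 1 and 2 swap velocities; positions: p0=6 p1=7 p2=7 p3=26; velocities now: v0=0 v1=-2 v2=0 v3=2
Collision at t=5: particles 0 and 1 swap velocities; positions: p0=6 p1=6 p2=7 p3=27; velocities now: v0=-2 v1=0 v2=0 v3=2

Answer: 1,2 0,1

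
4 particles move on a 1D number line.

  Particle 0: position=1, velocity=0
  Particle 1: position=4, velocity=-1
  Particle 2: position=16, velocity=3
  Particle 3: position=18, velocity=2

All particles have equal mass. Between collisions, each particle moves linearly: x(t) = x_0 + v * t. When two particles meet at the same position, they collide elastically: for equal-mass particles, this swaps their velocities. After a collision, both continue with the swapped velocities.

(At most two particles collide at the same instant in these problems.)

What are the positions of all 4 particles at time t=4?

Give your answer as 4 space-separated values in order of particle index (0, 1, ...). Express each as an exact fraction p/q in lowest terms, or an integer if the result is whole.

Collision at t=2: particles 2 and 3 swap velocities; positions: p0=1 p1=2 p2=22 p3=22; velocities now: v0=0 v1=-1 v2=2 v3=3
Collision at t=3: particles 0 and 1 swap velocities; positions: p0=1 p1=1 p2=24 p3=25; velocities now: v0=-1 v1=0 v2=2 v3=3
Advance to t=4 (no further collisions before then); velocities: v0=-1 v1=0 v2=2 v3=3; positions = 0 1 26 28

Answer: 0 1 26 28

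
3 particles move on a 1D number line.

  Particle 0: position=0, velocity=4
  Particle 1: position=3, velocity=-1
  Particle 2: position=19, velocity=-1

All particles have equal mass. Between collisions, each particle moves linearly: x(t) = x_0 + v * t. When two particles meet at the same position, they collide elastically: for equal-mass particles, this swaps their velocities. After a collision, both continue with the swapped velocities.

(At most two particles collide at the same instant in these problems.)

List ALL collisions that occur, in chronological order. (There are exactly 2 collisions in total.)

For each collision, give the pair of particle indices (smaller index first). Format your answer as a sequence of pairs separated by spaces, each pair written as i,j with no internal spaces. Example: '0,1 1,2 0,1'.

Collision at t=3/5: particles 0 and 1 swap velocities; positions: p0=12/5 p1=12/5 p2=92/5; velocities now: v0=-1 v1=4 v2=-1
Collision at t=19/5: particles 1 and 2 swap velocities; positions: p0=-4/5 p1=76/5 p2=76/5; velocities now: v0=-1 v1=-1 v2=4

Answer: 0,1 1,2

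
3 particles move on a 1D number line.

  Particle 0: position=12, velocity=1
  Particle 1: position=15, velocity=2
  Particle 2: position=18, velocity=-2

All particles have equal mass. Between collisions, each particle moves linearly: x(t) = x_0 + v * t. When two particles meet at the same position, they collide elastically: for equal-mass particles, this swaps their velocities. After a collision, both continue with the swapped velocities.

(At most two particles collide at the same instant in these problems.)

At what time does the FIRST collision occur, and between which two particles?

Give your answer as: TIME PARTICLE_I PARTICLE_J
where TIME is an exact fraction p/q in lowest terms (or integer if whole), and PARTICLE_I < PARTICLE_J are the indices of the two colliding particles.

Pair (0,1): pos 12,15 vel 1,2 -> not approaching (rel speed -1 <= 0)
Pair (1,2): pos 15,18 vel 2,-2 -> gap=3, closing at 4/unit, collide at t=3/4
Earliest collision: t=3/4 between 1 and 2

Answer: 3/4 1 2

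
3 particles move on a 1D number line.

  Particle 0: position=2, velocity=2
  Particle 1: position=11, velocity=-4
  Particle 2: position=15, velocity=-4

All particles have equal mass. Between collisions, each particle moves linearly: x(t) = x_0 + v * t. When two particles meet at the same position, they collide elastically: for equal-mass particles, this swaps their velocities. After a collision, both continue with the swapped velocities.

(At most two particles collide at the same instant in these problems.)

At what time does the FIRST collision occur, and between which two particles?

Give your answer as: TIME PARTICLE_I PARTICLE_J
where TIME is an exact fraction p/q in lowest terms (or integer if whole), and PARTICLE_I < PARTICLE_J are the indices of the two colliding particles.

Pair (0,1): pos 2,11 vel 2,-4 -> gap=9, closing at 6/unit, collide at t=3/2
Pair (1,2): pos 11,15 vel -4,-4 -> not approaching (rel speed 0 <= 0)
Earliest collision: t=3/2 between 0 and 1

Answer: 3/2 0 1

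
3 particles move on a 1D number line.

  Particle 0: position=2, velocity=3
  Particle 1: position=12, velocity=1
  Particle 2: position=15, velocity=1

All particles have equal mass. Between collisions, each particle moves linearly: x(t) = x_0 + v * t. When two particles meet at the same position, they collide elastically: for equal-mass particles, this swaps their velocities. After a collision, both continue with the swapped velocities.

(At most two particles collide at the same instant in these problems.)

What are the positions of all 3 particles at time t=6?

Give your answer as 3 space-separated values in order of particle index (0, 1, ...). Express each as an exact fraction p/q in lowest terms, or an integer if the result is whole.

Answer: 18 20 21

Derivation:
Collision at t=5: particles 0 and 1 swap velocities; positions: p0=17 p1=17 p2=20; velocities now: v0=1 v1=3 v2=1
Advance to t=6 (no further collisions before then); velocities: v0=1 v1=3 v2=1; positions = 18 20 21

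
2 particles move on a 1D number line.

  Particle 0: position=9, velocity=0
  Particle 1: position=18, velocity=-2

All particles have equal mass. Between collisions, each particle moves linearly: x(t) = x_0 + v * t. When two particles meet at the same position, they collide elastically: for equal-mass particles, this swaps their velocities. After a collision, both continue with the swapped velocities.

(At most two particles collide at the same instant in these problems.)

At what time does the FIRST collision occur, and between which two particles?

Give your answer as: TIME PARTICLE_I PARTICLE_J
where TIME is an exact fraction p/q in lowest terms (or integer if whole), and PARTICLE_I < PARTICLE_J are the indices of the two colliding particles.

Pair (0,1): pos 9,18 vel 0,-2 -> gap=9, closing at 2/unit, collide at t=9/2
Earliest collision: t=9/2 between 0 and 1

Answer: 9/2 0 1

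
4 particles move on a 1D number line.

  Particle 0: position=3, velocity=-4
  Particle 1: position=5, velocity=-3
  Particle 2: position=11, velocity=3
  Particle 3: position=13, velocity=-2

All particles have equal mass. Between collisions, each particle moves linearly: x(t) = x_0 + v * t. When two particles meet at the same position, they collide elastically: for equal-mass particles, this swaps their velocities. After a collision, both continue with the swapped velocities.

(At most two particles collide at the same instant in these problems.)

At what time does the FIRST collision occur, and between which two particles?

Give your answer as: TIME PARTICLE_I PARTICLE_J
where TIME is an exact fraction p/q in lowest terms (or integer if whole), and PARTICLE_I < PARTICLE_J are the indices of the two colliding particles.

Answer: 2/5 2 3

Derivation:
Pair (0,1): pos 3,5 vel -4,-3 -> not approaching (rel speed -1 <= 0)
Pair (1,2): pos 5,11 vel -3,3 -> not approaching (rel speed -6 <= 0)
Pair (2,3): pos 11,13 vel 3,-2 -> gap=2, closing at 5/unit, collide at t=2/5
Earliest collision: t=2/5 between 2 and 3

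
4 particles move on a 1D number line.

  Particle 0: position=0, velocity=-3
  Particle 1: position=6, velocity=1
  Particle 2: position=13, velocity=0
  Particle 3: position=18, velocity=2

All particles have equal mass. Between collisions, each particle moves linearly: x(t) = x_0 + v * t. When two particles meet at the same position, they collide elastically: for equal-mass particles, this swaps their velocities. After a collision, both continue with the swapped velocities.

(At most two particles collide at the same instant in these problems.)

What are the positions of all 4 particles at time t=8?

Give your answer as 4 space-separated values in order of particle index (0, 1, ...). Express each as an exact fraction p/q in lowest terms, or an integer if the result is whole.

Collision at t=7: particles 1 and 2 swap velocities; positions: p0=-21 p1=13 p2=13 p3=32; velocities now: v0=-3 v1=0 v2=1 v3=2
Advance to t=8 (no further collisions before then); velocities: v0=-3 v1=0 v2=1 v3=2; positions = -24 13 14 34

Answer: -24 13 14 34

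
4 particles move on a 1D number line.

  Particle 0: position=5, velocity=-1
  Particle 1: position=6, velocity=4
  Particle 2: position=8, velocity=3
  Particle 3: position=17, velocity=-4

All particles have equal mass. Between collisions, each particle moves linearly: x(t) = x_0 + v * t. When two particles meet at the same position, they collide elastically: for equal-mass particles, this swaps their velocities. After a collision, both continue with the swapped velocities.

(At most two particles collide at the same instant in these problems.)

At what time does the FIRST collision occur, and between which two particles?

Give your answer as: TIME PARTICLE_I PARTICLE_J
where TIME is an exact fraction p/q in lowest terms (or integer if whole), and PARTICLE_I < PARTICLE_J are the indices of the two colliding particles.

Pair (0,1): pos 5,6 vel -1,4 -> not approaching (rel speed -5 <= 0)
Pair (1,2): pos 6,8 vel 4,3 -> gap=2, closing at 1/unit, collide at t=2
Pair (2,3): pos 8,17 vel 3,-4 -> gap=9, closing at 7/unit, collide at t=9/7
Earliest collision: t=9/7 between 2 and 3

Answer: 9/7 2 3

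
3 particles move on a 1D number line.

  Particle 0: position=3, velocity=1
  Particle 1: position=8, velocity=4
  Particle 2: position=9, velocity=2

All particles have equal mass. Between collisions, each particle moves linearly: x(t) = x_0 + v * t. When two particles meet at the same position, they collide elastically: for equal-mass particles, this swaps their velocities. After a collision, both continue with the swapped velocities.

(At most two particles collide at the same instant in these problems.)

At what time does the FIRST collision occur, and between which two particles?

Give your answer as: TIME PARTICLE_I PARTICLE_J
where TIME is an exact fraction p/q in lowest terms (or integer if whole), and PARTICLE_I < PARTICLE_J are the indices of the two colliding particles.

Answer: 1/2 1 2

Derivation:
Pair (0,1): pos 3,8 vel 1,4 -> not approaching (rel speed -3 <= 0)
Pair (1,2): pos 8,9 vel 4,2 -> gap=1, closing at 2/unit, collide at t=1/2
Earliest collision: t=1/2 between 1 and 2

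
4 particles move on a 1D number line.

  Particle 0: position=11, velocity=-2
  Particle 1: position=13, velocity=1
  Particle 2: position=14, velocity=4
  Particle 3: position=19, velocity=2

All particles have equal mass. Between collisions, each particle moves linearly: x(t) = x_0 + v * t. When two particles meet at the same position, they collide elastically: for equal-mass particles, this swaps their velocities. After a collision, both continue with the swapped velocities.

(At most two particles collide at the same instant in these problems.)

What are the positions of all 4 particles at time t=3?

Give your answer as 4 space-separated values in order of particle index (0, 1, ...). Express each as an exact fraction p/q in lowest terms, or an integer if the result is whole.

Collision at t=5/2: particles 2 and 3 swap velocities; positions: p0=6 p1=31/2 p2=24 p3=24; velocities now: v0=-2 v1=1 v2=2 v3=4
Advance to t=3 (no further collisions before then); velocities: v0=-2 v1=1 v2=2 v3=4; positions = 5 16 25 26

Answer: 5 16 25 26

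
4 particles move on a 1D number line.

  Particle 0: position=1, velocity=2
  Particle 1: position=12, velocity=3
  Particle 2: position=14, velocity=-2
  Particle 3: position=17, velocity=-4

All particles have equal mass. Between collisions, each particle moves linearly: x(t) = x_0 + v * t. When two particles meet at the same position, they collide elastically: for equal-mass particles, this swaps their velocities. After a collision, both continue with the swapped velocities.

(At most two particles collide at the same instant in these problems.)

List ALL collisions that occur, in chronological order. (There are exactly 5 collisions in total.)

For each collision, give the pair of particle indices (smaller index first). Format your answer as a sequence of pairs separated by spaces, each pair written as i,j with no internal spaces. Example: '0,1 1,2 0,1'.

Collision at t=2/5: particles 1 and 2 swap velocities; positions: p0=9/5 p1=66/5 p2=66/5 p3=77/5; velocities now: v0=2 v1=-2 v2=3 v3=-4
Collision at t=5/7: particles 2 and 3 swap velocities; positions: p0=17/7 p1=88/7 p2=99/7 p3=99/7; velocities now: v0=2 v1=-2 v2=-4 v3=3
Collision at t=3/2: particles 1 and 2 swap velocities; positions: p0=4 p1=11 p2=11 p3=33/2; velocities now: v0=2 v1=-4 v2=-2 v3=3
Collision at t=8/3: particles 0 and 1 swap velocities; positions: p0=19/3 p1=19/3 p2=26/3 p3=20; velocities now: v0=-4 v1=2 v2=-2 v3=3
Collision at t=13/4: particles 1 and 2 swap velocities; positions: p0=4 p1=15/2 p2=15/2 p3=87/4; velocities now: v0=-4 v1=-2 v2=2 v3=3

Answer: 1,2 2,3 1,2 0,1 1,2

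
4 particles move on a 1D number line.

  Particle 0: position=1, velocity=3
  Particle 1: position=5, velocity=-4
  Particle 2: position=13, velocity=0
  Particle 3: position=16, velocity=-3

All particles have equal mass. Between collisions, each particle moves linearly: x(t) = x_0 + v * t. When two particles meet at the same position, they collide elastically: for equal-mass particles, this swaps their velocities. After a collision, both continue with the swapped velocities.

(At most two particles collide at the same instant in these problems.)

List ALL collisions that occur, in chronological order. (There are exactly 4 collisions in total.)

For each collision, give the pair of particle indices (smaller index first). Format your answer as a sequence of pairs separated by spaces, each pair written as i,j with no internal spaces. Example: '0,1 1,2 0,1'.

Collision at t=4/7: particles 0 and 1 swap velocities; positions: p0=19/7 p1=19/7 p2=13 p3=100/7; velocities now: v0=-4 v1=3 v2=0 v3=-3
Collision at t=1: particles 2 and 3 swap velocities; positions: p0=1 p1=4 p2=13 p3=13; velocities now: v0=-4 v1=3 v2=-3 v3=0
Collision at t=5/2: particles 1 and 2 swap velocities; positions: p0=-5 p1=17/2 p2=17/2 p3=13; velocities now: v0=-4 v1=-3 v2=3 v3=0
Collision at t=4: particles 2 and 3 swap velocities; positions: p0=-11 p1=4 p2=13 p3=13; velocities now: v0=-4 v1=-3 v2=0 v3=3

Answer: 0,1 2,3 1,2 2,3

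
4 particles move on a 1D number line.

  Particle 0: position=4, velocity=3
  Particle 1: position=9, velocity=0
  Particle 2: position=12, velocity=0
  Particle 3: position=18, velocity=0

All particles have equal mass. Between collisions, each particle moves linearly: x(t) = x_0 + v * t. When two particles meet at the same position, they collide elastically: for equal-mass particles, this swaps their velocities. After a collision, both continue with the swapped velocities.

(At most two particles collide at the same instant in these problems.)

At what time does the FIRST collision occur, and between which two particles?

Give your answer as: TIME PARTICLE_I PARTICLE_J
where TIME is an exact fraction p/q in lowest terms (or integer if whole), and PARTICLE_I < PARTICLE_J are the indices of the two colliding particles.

Answer: 5/3 0 1

Derivation:
Pair (0,1): pos 4,9 vel 3,0 -> gap=5, closing at 3/unit, collide at t=5/3
Pair (1,2): pos 9,12 vel 0,0 -> not approaching (rel speed 0 <= 0)
Pair (2,3): pos 12,18 vel 0,0 -> not approaching (rel speed 0 <= 0)
Earliest collision: t=5/3 between 0 and 1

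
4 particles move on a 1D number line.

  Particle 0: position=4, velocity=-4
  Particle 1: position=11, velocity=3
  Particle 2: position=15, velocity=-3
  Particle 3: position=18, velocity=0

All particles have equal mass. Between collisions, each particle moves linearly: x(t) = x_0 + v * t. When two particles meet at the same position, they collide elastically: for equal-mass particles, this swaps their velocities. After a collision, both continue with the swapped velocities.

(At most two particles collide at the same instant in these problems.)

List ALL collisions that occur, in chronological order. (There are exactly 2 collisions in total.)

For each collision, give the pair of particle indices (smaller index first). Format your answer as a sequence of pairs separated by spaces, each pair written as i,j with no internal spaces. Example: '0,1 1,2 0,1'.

Collision at t=2/3: particles 1 and 2 swap velocities; positions: p0=4/3 p1=13 p2=13 p3=18; velocities now: v0=-4 v1=-3 v2=3 v3=0
Collision at t=7/3: particles 2 and 3 swap velocities; positions: p0=-16/3 p1=8 p2=18 p3=18; velocities now: v0=-4 v1=-3 v2=0 v3=3

Answer: 1,2 2,3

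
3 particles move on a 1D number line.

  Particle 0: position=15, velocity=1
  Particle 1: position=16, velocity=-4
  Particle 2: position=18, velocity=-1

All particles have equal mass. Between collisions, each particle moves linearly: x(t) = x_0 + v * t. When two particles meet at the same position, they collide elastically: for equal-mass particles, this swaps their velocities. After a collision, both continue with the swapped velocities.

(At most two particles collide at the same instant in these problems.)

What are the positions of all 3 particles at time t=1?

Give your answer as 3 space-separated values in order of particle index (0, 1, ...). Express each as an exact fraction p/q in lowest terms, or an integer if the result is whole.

Answer: 12 16 17

Derivation:
Collision at t=1/5: particles 0 and 1 swap velocities; positions: p0=76/5 p1=76/5 p2=89/5; velocities now: v0=-4 v1=1 v2=-1
Advance to t=1 (no further collisions before then); velocities: v0=-4 v1=1 v2=-1; positions = 12 16 17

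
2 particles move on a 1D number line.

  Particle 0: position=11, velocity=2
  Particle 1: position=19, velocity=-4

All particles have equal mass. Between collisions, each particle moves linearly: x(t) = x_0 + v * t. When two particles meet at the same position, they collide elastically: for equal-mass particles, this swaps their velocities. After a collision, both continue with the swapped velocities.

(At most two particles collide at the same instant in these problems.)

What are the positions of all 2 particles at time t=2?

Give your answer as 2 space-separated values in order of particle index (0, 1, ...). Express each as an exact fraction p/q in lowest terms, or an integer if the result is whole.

Answer: 11 15

Derivation:
Collision at t=4/3: particles 0 and 1 swap velocities; positions: p0=41/3 p1=41/3; velocities now: v0=-4 v1=2
Advance to t=2 (no further collisions before then); velocities: v0=-4 v1=2; positions = 11 15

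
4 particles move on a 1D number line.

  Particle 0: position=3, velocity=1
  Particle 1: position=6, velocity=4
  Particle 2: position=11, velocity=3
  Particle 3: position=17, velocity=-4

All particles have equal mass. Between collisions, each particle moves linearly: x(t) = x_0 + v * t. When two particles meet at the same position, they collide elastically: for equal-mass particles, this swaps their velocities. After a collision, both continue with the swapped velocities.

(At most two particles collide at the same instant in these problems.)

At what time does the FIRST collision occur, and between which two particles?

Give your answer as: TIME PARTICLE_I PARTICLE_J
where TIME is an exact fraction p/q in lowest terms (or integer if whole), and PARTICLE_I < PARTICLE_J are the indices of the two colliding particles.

Pair (0,1): pos 3,6 vel 1,4 -> not approaching (rel speed -3 <= 0)
Pair (1,2): pos 6,11 vel 4,3 -> gap=5, closing at 1/unit, collide at t=5
Pair (2,3): pos 11,17 vel 3,-4 -> gap=6, closing at 7/unit, collide at t=6/7
Earliest collision: t=6/7 between 2 and 3

Answer: 6/7 2 3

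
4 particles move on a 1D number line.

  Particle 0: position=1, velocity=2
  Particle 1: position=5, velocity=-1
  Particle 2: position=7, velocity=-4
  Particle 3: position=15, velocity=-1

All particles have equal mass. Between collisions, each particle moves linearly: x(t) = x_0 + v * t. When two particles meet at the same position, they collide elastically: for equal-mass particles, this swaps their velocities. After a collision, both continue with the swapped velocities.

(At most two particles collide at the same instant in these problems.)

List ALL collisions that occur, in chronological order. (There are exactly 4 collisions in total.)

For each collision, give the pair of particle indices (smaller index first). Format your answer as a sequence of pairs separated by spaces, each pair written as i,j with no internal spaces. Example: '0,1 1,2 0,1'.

Collision at t=2/3: particles 1 and 2 swap velocities; positions: p0=7/3 p1=13/3 p2=13/3 p3=43/3; velocities now: v0=2 v1=-4 v2=-1 v3=-1
Collision at t=1: particles 0 and 1 swap velocities; positions: p0=3 p1=3 p2=4 p3=14; velocities now: v0=-4 v1=2 v2=-1 v3=-1
Collision at t=4/3: particles 1 and 2 swap velocities; positions: p0=5/3 p1=11/3 p2=11/3 p3=41/3; velocities now: v0=-4 v1=-1 v2=2 v3=-1
Collision at t=14/3: particles 2 and 3 swap velocities; positions: p0=-35/3 p1=1/3 p2=31/3 p3=31/3; velocities now: v0=-4 v1=-1 v2=-1 v3=2

Answer: 1,2 0,1 1,2 2,3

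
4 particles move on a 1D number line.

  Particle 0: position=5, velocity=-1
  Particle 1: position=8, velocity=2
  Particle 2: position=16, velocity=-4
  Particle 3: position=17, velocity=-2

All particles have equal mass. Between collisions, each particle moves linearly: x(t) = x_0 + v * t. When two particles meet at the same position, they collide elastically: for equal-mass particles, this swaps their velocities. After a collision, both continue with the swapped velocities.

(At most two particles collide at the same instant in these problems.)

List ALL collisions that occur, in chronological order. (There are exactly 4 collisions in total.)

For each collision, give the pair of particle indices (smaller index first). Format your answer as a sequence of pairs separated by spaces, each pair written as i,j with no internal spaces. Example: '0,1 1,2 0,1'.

Answer: 1,2 2,3 0,1 1,2

Derivation:
Collision at t=4/3: particles 1 and 2 swap velocities; positions: p0=11/3 p1=32/3 p2=32/3 p3=43/3; velocities now: v0=-1 v1=-4 v2=2 v3=-2
Collision at t=9/4: particles 2 and 3 swap velocities; positions: p0=11/4 p1=7 p2=25/2 p3=25/2; velocities now: v0=-1 v1=-4 v2=-2 v3=2
Collision at t=11/3: particles 0 and 1 swap velocities; positions: p0=4/3 p1=4/3 p2=29/3 p3=46/3; velocities now: v0=-4 v1=-1 v2=-2 v3=2
Collision at t=12: particles 1 and 2 swap velocities; positions: p0=-32 p1=-7 p2=-7 p3=32; velocities now: v0=-4 v1=-2 v2=-1 v3=2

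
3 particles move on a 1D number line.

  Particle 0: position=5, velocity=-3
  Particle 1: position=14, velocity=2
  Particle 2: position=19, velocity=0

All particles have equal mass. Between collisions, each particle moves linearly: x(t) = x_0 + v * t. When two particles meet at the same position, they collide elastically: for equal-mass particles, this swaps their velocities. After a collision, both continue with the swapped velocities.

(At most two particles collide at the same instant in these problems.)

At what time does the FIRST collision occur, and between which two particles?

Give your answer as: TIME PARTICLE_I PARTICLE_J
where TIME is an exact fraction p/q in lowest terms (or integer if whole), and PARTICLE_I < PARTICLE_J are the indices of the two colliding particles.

Pair (0,1): pos 5,14 vel -3,2 -> not approaching (rel speed -5 <= 0)
Pair (1,2): pos 14,19 vel 2,0 -> gap=5, closing at 2/unit, collide at t=5/2
Earliest collision: t=5/2 between 1 and 2

Answer: 5/2 1 2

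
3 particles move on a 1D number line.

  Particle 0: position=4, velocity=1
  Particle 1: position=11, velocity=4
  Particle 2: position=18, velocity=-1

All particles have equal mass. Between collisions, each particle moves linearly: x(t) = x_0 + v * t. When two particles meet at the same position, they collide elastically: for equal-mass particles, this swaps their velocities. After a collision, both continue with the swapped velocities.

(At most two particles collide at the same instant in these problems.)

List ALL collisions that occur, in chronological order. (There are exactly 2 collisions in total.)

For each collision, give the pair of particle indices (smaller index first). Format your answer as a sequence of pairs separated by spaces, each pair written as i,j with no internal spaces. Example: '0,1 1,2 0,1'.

Answer: 1,2 0,1

Derivation:
Collision at t=7/5: particles 1 and 2 swap velocities; positions: p0=27/5 p1=83/5 p2=83/5; velocities now: v0=1 v1=-1 v2=4
Collision at t=7: particles 0 and 1 swap velocities; positions: p0=11 p1=11 p2=39; velocities now: v0=-1 v1=1 v2=4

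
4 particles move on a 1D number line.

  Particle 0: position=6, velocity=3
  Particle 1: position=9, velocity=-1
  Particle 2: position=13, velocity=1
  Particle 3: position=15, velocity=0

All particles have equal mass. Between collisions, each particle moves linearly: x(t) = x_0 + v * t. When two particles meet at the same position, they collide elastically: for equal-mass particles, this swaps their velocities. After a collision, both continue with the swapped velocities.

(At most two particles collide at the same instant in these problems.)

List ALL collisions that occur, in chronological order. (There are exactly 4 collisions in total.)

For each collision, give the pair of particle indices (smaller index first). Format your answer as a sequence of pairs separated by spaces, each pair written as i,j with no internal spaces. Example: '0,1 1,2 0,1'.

Answer: 0,1 2,3 1,2 2,3

Derivation:
Collision at t=3/4: particles 0 and 1 swap velocities; positions: p0=33/4 p1=33/4 p2=55/4 p3=15; velocities now: v0=-1 v1=3 v2=1 v3=0
Collision at t=2: particles 2 and 3 swap velocities; positions: p0=7 p1=12 p2=15 p3=15; velocities now: v0=-1 v1=3 v2=0 v3=1
Collision at t=3: particles 1 and 2 swap velocities; positions: p0=6 p1=15 p2=15 p3=16; velocities now: v0=-1 v1=0 v2=3 v3=1
Collision at t=7/2: particles 2 and 3 swap velocities; positions: p0=11/2 p1=15 p2=33/2 p3=33/2; velocities now: v0=-1 v1=0 v2=1 v3=3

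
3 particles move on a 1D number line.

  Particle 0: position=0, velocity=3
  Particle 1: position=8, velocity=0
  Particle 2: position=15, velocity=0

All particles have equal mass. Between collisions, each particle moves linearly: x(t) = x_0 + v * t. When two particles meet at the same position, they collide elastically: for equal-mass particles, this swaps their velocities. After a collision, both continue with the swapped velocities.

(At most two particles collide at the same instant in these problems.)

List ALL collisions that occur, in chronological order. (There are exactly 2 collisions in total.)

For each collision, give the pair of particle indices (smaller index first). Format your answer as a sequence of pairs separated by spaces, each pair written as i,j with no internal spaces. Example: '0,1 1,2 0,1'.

Answer: 0,1 1,2

Derivation:
Collision at t=8/3: particles 0 and 1 swap velocities; positions: p0=8 p1=8 p2=15; velocities now: v0=0 v1=3 v2=0
Collision at t=5: particles 1 and 2 swap velocities; positions: p0=8 p1=15 p2=15; velocities now: v0=0 v1=0 v2=3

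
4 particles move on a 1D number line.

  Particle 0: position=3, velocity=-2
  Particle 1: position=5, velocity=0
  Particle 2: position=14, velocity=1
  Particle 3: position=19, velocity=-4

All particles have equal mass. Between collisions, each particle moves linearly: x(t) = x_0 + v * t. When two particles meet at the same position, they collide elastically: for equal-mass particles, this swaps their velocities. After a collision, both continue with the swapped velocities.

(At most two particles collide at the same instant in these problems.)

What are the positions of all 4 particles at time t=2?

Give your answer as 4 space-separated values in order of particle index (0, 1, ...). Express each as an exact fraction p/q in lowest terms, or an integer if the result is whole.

Answer: -1 5 11 16

Derivation:
Collision at t=1: particles 2 and 3 swap velocities; positions: p0=1 p1=5 p2=15 p3=15; velocities now: v0=-2 v1=0 v2=-4 v3=1
Advance to t=2 (no further collisions before then); velocities: v0=-2 v1=0 v2=-4 v3=1; positions = -1 5 11 16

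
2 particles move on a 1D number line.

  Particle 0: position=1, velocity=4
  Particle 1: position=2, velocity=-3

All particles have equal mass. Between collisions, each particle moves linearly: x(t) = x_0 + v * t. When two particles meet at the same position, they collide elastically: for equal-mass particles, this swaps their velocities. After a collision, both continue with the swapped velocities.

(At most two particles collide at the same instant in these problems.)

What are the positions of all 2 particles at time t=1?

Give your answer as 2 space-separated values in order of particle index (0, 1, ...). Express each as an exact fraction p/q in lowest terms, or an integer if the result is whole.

Answer: -1 5

Derivation:
Collision at t=1/7: particles 0 and 1 swap velocities; positions: p0=11/7 p1=11/7; velocities now: v0=-3 v1=4
Advance to t=1 (no further collisions before then); velocities: v0=-3 v1=4; positions = -1 5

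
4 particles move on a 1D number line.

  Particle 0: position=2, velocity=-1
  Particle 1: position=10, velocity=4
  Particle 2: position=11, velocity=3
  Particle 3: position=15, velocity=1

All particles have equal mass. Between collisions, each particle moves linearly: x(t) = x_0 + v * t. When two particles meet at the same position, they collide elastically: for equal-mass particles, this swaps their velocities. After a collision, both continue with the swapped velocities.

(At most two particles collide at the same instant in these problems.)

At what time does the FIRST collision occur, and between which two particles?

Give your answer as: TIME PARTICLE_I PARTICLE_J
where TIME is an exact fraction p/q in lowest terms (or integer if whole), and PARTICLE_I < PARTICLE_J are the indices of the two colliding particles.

Answer: 1 1 2

Derivation:
Pair (0,1): pos 2,10 vel -1,4 -> not approaching (rel speed -5 <= 0)
Pair (1,2): pos 10,11 vel 4,3 -> gap=1, closing at 1/unit, collide at t=1
Pair (2,3): pos 11,15 vel 3,1 -> gap=4, closing at 2/unit, collide at t=2
Earliest collision: t=1 between 1 and 2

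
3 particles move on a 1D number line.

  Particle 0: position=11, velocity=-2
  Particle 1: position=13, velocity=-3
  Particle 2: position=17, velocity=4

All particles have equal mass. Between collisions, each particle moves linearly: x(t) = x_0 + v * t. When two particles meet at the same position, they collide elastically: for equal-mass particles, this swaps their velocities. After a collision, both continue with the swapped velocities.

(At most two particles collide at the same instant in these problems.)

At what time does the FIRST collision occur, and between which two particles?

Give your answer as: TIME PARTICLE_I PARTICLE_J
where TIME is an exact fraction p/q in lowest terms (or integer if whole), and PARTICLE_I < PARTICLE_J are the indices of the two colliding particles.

Pair (0,1): pos 11,13 vel -2,-3 -> gap=2, closing at 1/unit, collide at t=2
Pair (1,2): pos 13,17 vel -3,4 -> not approaching (rel speed -7 <= 0)
Earliest collision: t=2 between 0 and 1

Answer: 2 0 1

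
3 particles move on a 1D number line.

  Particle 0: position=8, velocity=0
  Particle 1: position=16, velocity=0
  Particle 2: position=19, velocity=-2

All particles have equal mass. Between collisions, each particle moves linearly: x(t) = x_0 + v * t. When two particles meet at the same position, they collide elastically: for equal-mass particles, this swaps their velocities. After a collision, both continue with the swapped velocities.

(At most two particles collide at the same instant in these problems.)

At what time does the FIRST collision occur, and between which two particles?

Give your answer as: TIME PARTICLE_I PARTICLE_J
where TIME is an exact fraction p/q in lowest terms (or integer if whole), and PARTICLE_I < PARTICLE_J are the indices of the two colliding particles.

Answer: 3/2 1 2

Derivation:
Pair (0,1): pos 8,16 vel 0,0 -> not approaching (rel speed 0 <= 0)
Pair (1,2): pos 16,19 vel 0,-2 -> gap=3, closing at 2/unit, collide at t=3/2
Earliest collision: t=3/2 between 1 and 2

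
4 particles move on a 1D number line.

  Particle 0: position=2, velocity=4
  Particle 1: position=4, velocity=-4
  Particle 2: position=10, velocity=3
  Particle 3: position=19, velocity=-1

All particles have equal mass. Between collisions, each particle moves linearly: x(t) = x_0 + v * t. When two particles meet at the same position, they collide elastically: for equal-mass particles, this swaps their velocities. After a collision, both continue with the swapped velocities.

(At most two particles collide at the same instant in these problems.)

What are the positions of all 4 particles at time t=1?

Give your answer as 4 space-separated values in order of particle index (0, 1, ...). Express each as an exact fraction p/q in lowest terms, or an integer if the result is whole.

Answer: 0 6 13 18

Derivation:
Collision at t=1/4: particles 0 and 1 swap velocities; positions: p0=3 p1=3 p2=43/4 p3=75/4; velocities now: v0=-4 v1=4 v2=3 v3=-1
Advance to t=1 (no further collisions before then); velocities: v0=-4 v1=4 v2=3 v3=-1; positions = 0 6 13 18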